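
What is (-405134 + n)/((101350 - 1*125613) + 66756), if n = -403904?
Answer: -809038/42493 ≈ -19.039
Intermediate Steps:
(-405134 + n)/((101350 - 1*125613) + 66756) = (-405134 - 403904)/((101350 - 1*125613) + 66756) = -809038/((101350 - 125613) + 66756) = -809038/(-24263 + 66756) = -809038/42493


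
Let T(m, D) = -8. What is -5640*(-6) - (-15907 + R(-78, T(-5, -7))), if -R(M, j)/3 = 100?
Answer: 50047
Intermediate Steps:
R(M, j) = -300 (R(M, j) = -3*100 = -300)
-5640*(-6) - (-15907 + R(-78, T(-5, -7))) = -5640*(-6) - (-15907 - 300) = 33840 - 1*(-16207) = 33840 + 16207 = 50047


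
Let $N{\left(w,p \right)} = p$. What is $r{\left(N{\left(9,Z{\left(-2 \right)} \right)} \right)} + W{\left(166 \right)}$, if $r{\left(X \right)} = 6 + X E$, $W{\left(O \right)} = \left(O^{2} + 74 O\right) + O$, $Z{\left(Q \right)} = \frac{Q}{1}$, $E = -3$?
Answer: $40018$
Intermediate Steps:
$Z{\left(Q \right)} = Q$ ($Z{\left(Q \right)} = Q 1 = Q$)
$W{\left(O \right)} = O^{2} + 75 O$
$r{\left(X \right)} = 6 - 3 X$ ($r{\left(X \right)} = 6 + X \left(-3\right) = 6 - 3 X$)
$r{\left(N{\left(9,Z{\left(-2 \right)} \right)} \right)} + W{\left(166 \right)} = \left(6 - -6\right) + 166 \left(75 + 166\right) = \left(6 + 6\right) + 166 \cdot 241 = 12 + 40006 = 40018$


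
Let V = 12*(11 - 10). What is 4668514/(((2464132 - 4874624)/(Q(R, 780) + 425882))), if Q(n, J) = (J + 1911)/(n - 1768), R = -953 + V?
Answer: -299228831999031/362779046 ≈ -8.2482e+5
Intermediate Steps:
V = 12 (V = 12*1 = 12)
R = -941 (R = -953 + 12 = -941)
Q(n, J) = (1911 + J)/(-1768 + n)
4668514/(((2464132 - 4874624)/(Q(R, 780) + 425882))) = 4668514/(((2464132 - 4874624)/((1911 + 780)/(-1768 - 941) + 425882))) = 4668514/((-2410492/(2691/(-2709) + 425882))) = 4668514/((-2410492/(-1/2709*2691 + 425882))) = 4668514/((-2410492/(-299/301 + 425882))) = 4668514/((-2410492/128190183/301)) = 4668514/((-2410492*301/128190183)) = 4668514/(-725558092/128190183) = 4668514*(-128190183/725558092) = -299228831999031/362779046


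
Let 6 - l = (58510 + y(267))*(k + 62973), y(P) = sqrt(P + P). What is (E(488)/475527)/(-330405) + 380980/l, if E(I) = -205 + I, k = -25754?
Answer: -732323946381695387734327/4185923779537041991724355015 + 7089847310*sqrt(534)/2371152743917098341 ≈ -0.00017488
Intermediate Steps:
y(P) = sqrt(2)*sqrt(P) (y(P) = sqrt(2*P) = sqrt(2)*sqrt(P))
l = -2177683684 - 37219*sqrt(534) (l = 6 - (58510 + sqrt(2)*sqrt(267))*(-25754 + 62973) = 6 - (58510 + sqrt(534))*37219 = 6 - (2177683690 + 37219*sqrt(534)) = 6 + (-2177683690 - 37219*sqrt(534)) = -2177683684 - 37219*sqrt(534) ≈ -2.1785e+9)
(E(488)/475527)/(-330405) + 380980/l = ((-205 + 488)/475527)/(-330405) + 380980/(-2177683684 - 37219*sqrt(534)) = (283*(1/475527))*(-1/330405) + 380980/(-2177683684 - 37219*sqrt(534)) = (283/475527)*(-1/330405) + 380980/(-2177683684 - 37219*sqrt(534)) = -283/157116498435 + 380980/(-2177683684 - 37219*sqrt(534))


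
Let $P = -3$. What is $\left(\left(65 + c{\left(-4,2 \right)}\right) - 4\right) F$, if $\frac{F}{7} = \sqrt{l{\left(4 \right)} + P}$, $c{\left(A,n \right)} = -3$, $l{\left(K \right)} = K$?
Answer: $406$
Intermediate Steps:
$F = 7$ ($F = 7 \sqrt{4 - 3} = 7 \sqrt{1} = 7 \cdot 1 = 7$)
$\left(\left(65 + c{\left(-4,2 \right)}\right) - 4\right) F = \left(\left(65 - 3\right) - 4\right) 7 = \left(62 - 4\right) 7 = 58 \cdot 7 = 406$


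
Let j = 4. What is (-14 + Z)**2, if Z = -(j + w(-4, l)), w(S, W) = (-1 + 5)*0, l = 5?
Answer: 324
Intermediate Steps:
w(S, W) = 0 (w(S, W) = 4*0 = 0)
Z = -4 (Z = -(4 + 0) = -1*4 = -4)
(-14 + Z)**2 = (-14 - 4)**2 = (-18)**2 = 324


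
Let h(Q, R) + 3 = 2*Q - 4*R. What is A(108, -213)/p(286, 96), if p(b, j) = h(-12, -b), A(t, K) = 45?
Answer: 45/1117 ≈ 0.040286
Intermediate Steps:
h(Q, R) = -3 - 4*R + 2*Q (h(Q, R) = -3 + (2*Q - 4*R) = -3 + (-4*R + 2*Q) = -3 - 4*R + 2*Q)
p(b, j) = -27 + 4*b (p(b, j) = -3 - (-4)*b + 2*(-12) = -3 + 4*b - 24 = -27 + 4*b)
A(108, -213)/p(286, 96) = 45/(-27 + 4*286) = 45/(-27 + 1144) = 45/1117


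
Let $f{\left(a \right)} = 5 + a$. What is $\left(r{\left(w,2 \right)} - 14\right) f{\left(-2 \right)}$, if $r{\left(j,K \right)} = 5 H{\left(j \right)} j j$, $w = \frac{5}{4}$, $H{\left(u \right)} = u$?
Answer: $- \frac{813}{64} \approx -12.703$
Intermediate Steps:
$w = \frac{5}{4}$ ($w = 5 \cdot \frac{1}{4} = \frac{5}{4} \approx 1.25$)
$r{\left(j,K \right)} = 5 j^{3}$ ($r{\left(j,K \right)} = 5 j j j = 5 j j^{2} = 5 j^{3}$)
$\left(r{\left(w,2 \right)} - 14\right) f{\left(-2 \right)} = \left(5 \left(\frac{5}{4}\right)^{3} - 14\right) \left(5 - 2\right) = \left(5 \cdot \frac{125}{64} - 14\right) 3 = \left(\frac{625}{64} - 14\right) 3 = \left(- \frac{271}{64}\right) 3 = - \frac{813}{64}$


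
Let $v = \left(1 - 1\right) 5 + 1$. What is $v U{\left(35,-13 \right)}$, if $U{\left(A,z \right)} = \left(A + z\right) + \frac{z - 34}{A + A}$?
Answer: $\frac{1493}{70} \approx 21.329$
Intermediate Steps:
$U{\left(A,z \right)} = A + z + \frac{-34 + z}{2 A}$ ($U{\left(A,z \right)} = \left(A + z\right) + \frac{-34 + z}{2 A} = A + z + \frac{-34 + z}{2 A}$)
$v = 1$ ($v = 0 \cdot 5 + 1 = 0 + 1 = 1$)
$v U{\left(35,-13 \right)} = 1 \frac{-17 + \frac{1}{2} \left(-13\right) + 35 \left(35 - 13\right)}{35} = 1 \frac{-17 - \frac{13}{2} + 35 \cdot 22}{35} = 1 \frac{-17 - \frac{13}{2} + 770}{35} = 1 \cdot \frac{1}{35} \cdot \frac{1493}{2} = 1 \cdot \frac{1493}{70} = \frac{1493}{70}$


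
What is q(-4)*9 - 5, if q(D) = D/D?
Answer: 4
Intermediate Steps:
q(D) = 1
q(-4)*9 - 5 = 1*9 - 5 = 9 - 5 = 4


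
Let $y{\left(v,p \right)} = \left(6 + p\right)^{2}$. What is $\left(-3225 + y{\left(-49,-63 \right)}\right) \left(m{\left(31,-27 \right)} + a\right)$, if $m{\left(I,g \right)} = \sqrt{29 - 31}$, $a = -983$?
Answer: $-23592 + 24 i \sqrt{2} \approx -23592.0 + 33.941 i$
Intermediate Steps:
$m{\left(I,g \right)} = i \sqrt{2}$ ($m{\left(I,g \right)} = \sqrt{-2} = i \sqrt{2}$)
$\left(-3225 + y{\left(-49,-63 \right)}\right) \left(m{\left(31,-27 \right)} + a\right) = \left(-3225 + \left(6 - 63\right)^{2}\right) \left(i \sqrt{2} - 983\right) = \left(-3225 + \left(-57\right)^{2}\right) \left(-983 + i \sqrt{2}\right) = \left(-3225 + 3249\right) \left(-983 + i \sqrt{2}\right) = 24 \left(-983 + i \sqrt{2}\right) = -23592 + 24 i \sqrt{2}$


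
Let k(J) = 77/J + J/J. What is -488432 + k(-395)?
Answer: -192930322/395 ≈ -4.8843e+5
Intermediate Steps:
k(J) = 1 + 77/J (k(J) = 77/J + 1 = 1 + 77/J)
-488432 + k(-395) = -488432 + (77 - 395)/(-395) = -488432 - 1/395*(-318) = -488432 + 318/395 = -192930322/395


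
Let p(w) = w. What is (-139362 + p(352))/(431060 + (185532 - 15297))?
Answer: -27802/120259 ≈ -0.23118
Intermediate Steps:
(-139362 + p(352))/(431060 + (185532 - 15297)) = (-139362 + 352)/(431060 + (185532 - 15297)) = -139010/(431060 + 170235) = -139010/601295 = -139010*1/601295 = -27802/120259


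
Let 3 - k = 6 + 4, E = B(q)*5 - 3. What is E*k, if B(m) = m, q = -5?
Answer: 196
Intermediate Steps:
E = -28 (E = -5*5 - 3 = -25 - 3 = -28)
k = -7 (k = 3 - (6 + 4) = 3 - 1*10 = 3 - 10 = -7)
E*k = -28*(-7) = 196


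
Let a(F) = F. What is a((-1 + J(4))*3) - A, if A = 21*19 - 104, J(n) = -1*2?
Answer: -304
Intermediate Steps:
J(n) = -2
A = 295 (A = 399 - 104 = 295)
a((-1 + J(4))*3) - A = (-1 - 2)*3 - 1*295 = -3*3 - 295 = -9 - 295 = -304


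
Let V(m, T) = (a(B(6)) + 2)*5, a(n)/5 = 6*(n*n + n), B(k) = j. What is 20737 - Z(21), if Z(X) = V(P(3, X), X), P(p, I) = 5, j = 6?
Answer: 14427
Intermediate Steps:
B(k) = 6
a(n) = 30*n + 30*n² (a(n) = 5*(6*(n*n + n)) = 5*(6*(n² + n)) = 5*(6*(n + n²)) = 5*(6*n + 6*n²) = 30*n + 30*n²)
V(m, T) = 6310 (V(m, T) = (30*6*(1 + 6) + 2)*5 = (30*6*7 + 2)*5 = (1260 + 2)*5 = 1262*5 = 6310)
Z(X) = 6310
20737 - Z(21) = 20737 - 1*6310 = 20737 - 6310 = 14427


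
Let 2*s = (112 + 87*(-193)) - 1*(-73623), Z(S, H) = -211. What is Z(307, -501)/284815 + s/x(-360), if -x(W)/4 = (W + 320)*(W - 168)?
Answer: -203176949/601529280 ≈ -0.33777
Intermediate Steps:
x(W) = -4*(-168 + W)*(320 + W) (x(W) = -4*(W + 320)*(W - 168) = -4*(320 + W)*(-168 + W) = -4*(-168 + W)*(320 + W))
s = 28472 (s = ((112 + 87*(-193)) - 1*(-73623))/2 = ((112 - 16791) + 73623)/2 = (-16679 + 73623)/2 = (1/2)*56944 = 28472)
Z(307, -501)/284815 + s/x(-360) = -211/284815 + 28472/(215040 - 608*(-360) - 4*(-360)**2) = -211*1/284815 + 28472/(215040 + 218880 - 4*129600) = -211/284815 + 28472/(215040 + 218880 - 518400) = -211/284815 + 28472/(-84480) = -211/284815 + 28472*(-1/84480) = -211/284815 - 3559/10560 = -203176949/601529280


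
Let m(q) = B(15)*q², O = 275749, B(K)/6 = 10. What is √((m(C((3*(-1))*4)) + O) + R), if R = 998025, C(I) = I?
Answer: √1282414 ≈ 1132.4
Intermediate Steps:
B(K) = 60 (B(K) = 6*10 = 60)
m(q) = 60*q²
√((m(C((3*(-1))*4)) + O) + R) = √((60*((3*(-1))*4)² + 275749) + 998025) = √((60*(-3*4)² + 275749) + 998025) = √((60*(-12)² + 275749) + 998025) = √((60*144 + 275749) + 998025) = √((8640 + 275749) + 998025) = √(284389 + 998025) = √1282414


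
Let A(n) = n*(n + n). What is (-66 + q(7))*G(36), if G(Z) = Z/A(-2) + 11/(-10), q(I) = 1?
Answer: -221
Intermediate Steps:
A(n) = 2*n**2 (A(n) = n*(2*n) = 2*n**2)
G(Z) = -11/10 + Z/8 (G(Z) = Z/((2*(-2)**2)) + 11/(-10) = Z/((2*4)) + 11*(-1/10) = Z/8 - 11/10 = -11/10 + Z/8)
(-66 + q(7))*G(36) = (-66 + 1)*(-11/10 + (1/8)*36) = -65*(-11/10 + 9/2) = -65*17/5 = -221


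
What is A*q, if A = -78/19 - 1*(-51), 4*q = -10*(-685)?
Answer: 3051675/38 ≈ 80307.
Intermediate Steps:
q = 3425/2 (q = (-10*(-685))/4 = (¼)*6850 = 3425/2 ≈ 1712.5)
A = 891/19 (A = -78*1/19 + 51 = -78/19 + 51 = 891/19 ≈ 46.895)
A*q = (891/19)*(3425/2) = 3051675/38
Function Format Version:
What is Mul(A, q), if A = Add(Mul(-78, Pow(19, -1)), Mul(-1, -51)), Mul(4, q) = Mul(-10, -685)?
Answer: Rational(3051675, 38) ≈ 80307.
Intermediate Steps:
q = Rational(3425, 2) (q = Mul(Rational(1, 4), Mul(-10, -685)) = Mul(Rational(1, 4), 6850) = Rational(3425, 2) ≈ 1712.5)
A = Rational(891, 19) (A = Add(Mul(-78, Rational(1, 19)), 51) = Add(Rational(-78, 19), 51) = Rational(891, 19) ≈ 46.895)
Mul(A, q) = Mul(Rational(891, 19), Rational(3425, 2)) = Rational(3051675, 38)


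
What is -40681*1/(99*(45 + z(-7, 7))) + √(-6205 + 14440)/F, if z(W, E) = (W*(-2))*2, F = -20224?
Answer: -40681/7227 - 3*√915/20224 ≈ -5.6335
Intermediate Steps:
z(W, E) = -4*W (z(W, E) = -2*W*2 = -4*W)
-40681*1/(99*(45 + z(-7, 7))) + √(-6205 + 14440)/F = -40681*1/(99*(45 - 4*(-7))) + √(-6205 + 14440)/(-20224) = -40681*1/(99*(45 + 28)) + √8235*(-1/20224) = -40681/(73*99) + (3*√915)*(-1/20224) = -40681/7227 - 3*√915/20224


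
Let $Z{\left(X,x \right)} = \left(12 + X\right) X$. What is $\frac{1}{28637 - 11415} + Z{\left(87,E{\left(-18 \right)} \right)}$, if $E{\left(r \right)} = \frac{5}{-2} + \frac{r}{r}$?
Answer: $\frac{148333087}{17222} \approx 8613.0$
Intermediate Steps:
$E{\left(r \right)} = - \frac{3}{2}$ ($E{\left(r \right)} = 5 \left(- \frac{1}{2}\right) + 1 = - \frac{5}{2} + 1 = - \frac{3}{2}$)
$Z{\left(X,x \right)} = X \left(12 + X\right)$
$\frac{1}{28637 - 11415} + Z{\left(87,E{\left(-18 \right)} \right)} = \frac{1}{28637 - 11415} + 87 \left(12 + 87\right) = \frac{1}{17222} + 87 \cdot 99 = \frac{1}{17222} + 8613 = \frac{148333087}{17222}$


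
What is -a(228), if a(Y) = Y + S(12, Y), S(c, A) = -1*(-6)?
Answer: -234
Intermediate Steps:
S(c, A) = 6
a(Y) = 6 + Y (a(Y) = Y + 6 = 6 + Y)
-a(228) = -(6 + 228) = -1*234 = -234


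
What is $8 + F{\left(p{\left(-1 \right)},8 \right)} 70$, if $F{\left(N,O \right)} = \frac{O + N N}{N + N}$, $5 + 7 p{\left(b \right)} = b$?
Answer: $- \frac{1046}{3} \approx -348.67$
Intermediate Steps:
$p{\left(b \right)} = - \frac{5}{7} + \frac{b}{7}$
$F{\left(N,O \right)} = \frac{O + N^{2}}{2 N}$
$8 + F{\left(p{\left(-1 \right)},8 \right)} 70 = 8 + \frac{8 + \left(- \frac{5}{7} + \frac{1}{7} \left(-1\right)\right)^{2}}{2 \left(- \frac{5}{7} + \frac{1}{7} \left(-1\right)\right)} 70 = 8 + \frac{8 + \left(- \frac{5}{7} - \frac{1}{7}\right)^{2}}{2 \left(- \frac{5}{7} - \frac{1}{7}\right)} 70 = 8 + \frac{8 + \left(- \frac{6}{7}\right)^{2}}{2 \left(- \frac{6}{7}\right)} 70 = 8 + \frac{1}{2} \left(- \frac{7}{6}\right) \left(8 + \frac{36}{49}\right) 70 = 8 + \frac{1}{2} \left(- \frac{7}{6}\right) \frac{428}{49} \cdot 70 = 8 - \frac{1070}{3} = - \frac{1046}{3}$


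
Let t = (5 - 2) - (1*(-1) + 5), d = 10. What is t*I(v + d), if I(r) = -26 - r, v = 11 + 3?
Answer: 50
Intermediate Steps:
t = -1 (t = 3 - (-1 + 5) = 3 - 1*4 = 3 - 4 = -1)
v = 14
t*I(v + d) = -(-26 - (14 + 10)) = -(-26 - 1*24) = -(-26 - 24) = -1*(-50) = 50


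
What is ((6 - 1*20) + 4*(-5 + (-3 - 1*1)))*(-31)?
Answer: 1550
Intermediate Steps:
((6 - 1*20) + 4*(-5 + (-3 - 1*1)))*(-31) = ((6 - 20) + 4*(-5 + (-3 - 1)))*(-31) = (-14 + 4*(-5 - 4))*(-31) = (-14 + 4*(-9))*(-31) = (-14 - 36)*(-31) = -50*(-31) = 1550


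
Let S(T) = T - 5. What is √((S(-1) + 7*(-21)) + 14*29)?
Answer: √253 ≈ 15.906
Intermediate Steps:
S(T) = -5 + T
√((S(-1) + 7*(-21)) + 14*29) = √(((-5 - 1) + 7*(-21)) + 14*29) = √((-6 - 147) + 406) = √(-153 + 406) = √253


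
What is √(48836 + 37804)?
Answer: 76*√15 ≈ 294.35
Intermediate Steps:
√(48836 + 37804) = √86640 = 76*√15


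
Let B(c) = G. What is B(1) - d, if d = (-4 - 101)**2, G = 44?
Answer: -10981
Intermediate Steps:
B(c) = 44
d = 11025 (d = (-105)**2 = 11025)
B(1) - d = 44 - 1*11025 = 44 - 11025 = -10981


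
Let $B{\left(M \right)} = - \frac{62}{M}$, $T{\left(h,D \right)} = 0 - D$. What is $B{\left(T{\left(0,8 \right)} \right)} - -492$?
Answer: $\frac{1999}{4} \approx 499.75$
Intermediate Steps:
$T{\left(h,D \right)} = - D$
$B{\left(T{\left(0,8 \right)} \right)} - -492 = - \frac{62}{\left(-1\right) 8} - -492 = - \frac{62}{-8} + 492 = \left(-62\right) \left(- \frac{1}{8}\right) + 492 = \frac{31}{4} + 492 = \frac{1999}{4}$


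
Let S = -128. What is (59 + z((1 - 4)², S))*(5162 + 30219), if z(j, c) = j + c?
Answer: -2122860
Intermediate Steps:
z(j, c) = c + j
(59 + z((1 - 4)², S))*(5162 + 30219) = (59 + (-128 + (1 - 4)²))*(5162 + 30219) = (59 + (-128 + (-3)²))*35381 = (59 + (-128 + 9))*35381 = (59 - 119)*35381 = -60*35381 = -2122860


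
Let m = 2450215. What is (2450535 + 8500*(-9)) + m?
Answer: 4824250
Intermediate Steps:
(2450535 + 8500*(-9)) + m = (2450535 + 8500*(-9)) + 2450215 = (2450535 - 76500) + 2450215 = 2374035 + 2450215 = 4824250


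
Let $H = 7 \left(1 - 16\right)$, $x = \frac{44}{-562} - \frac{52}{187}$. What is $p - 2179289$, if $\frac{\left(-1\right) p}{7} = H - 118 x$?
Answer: $- \frac{114491944714}{52547} \approx -2.1788 \cdot 10^{6}$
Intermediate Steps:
$x = - \frac{18726}{52547}$ ($x = 44 \left(- \frac{1}{562}\right) - \frac{52}{187} = - \frac{22}{281} - \frac{52}{187} = - \frac{18726}{52547} \approx -0.35637$)
$H = -105$ ($H = 7 \left(-15\right) = -105$)
$p = \frac{23154369}{52547}$ ($p = - 7 \left(-105 - - \frac{2209668}{52547}\right) = - 7 \left(-105 + \frac{2209668}{52547}\right) = \left(-7\right) \left(- \frac{3307767}{52547}\right) = \frac{23154369}{52547} \approx 440.64$)
$p - 2179289 = \frac{23154369}{52547} - 2179289 = - \frac{114491944714}{52547}$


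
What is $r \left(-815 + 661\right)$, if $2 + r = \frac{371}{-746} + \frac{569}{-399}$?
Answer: $\frac{12845921}{21261} \approx 604.2$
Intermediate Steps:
$r = - \frac{1167811}{297654}$ ($r = -2 + \left(\frac{371}{-746} + \frac{569}{-399}\right) = -2 + \left(371 \left(- \frac{1}{746}\right) + 569 \left(- \frac{1}{399}\right)\right) = -2 - \frac{572503}{297654} = - \frac{1167811}{297654} \approx -3.9234$)
$r \left(-815 + 661\right) = - \frac{1167811 \left(-815 + 661\right)}{297654} = \left(- \frac{1167811}{297654}\right) \left(-154\right) = \frac{12845921}{21261}$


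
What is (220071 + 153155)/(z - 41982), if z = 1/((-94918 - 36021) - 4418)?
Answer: -50518751682/5682557575 ≈ -8.8901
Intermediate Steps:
z = -1/135357 (z = 1/(-130939 - 4418) = 1/(-135357) = -1/135357 ≈ -7.3879e-6)
(220071 + 153155)/(z - 41982) = (220071 + 153155)/(-1/135357 - 41982) = 373226/(-5682557575/135357) = 373226*(-135357/5682557575) = -50518751682/5682557575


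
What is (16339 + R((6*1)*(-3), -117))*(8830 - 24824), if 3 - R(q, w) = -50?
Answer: -262173648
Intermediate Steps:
R(q, w) = 53 (R(q, w) = 3 - 1*(-50) = 3 + 50 = 53)
(16339 + R((6*1)*(-3), -117))*(8830 - 24824) = (16339 + 53)*(8830 - 24824) = 16392*(-15994) = -262173648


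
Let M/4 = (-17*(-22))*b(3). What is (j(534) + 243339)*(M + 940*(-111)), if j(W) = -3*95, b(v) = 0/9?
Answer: -25360254360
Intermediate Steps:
b(v) = 0 (b(v) = 0*(⅑) = 0)
j(W) = -285
M = 0 (M = 4*(-17*(-22)*0) = 4*(374*0) = 4*0 = 0)
(j(534) + 243339)*(M + 940*(-111)) = (-285 + 243339)*(0 + 940*(-111)) = 243054*(0 - 104340) = 243054*(-104340) = -25360254360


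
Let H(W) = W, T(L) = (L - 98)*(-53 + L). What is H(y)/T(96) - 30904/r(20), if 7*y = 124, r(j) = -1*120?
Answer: 1161833/4515 ≈ 257.33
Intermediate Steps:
T(L) = (-98 + L)*(-53 + L)
r(j) = -120
y = 124/7 (y = (⅐)*124 = 124/7 ≈ 17.714)
H(y)/T(96) - 30904/r(20) = 124/(7*(5194 + 96² - 151*96)) - 30904/(-120) = 124/(7*(5194 + 9216 - 14496)) - 30904*(-1/120) = (124/7)/(-86) + 3863/15 = (124/7)*(-1/86) + 3863/15 = -62/301 + 3863/15 = 1161833/4515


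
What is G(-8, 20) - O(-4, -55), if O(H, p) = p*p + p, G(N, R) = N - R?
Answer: -2998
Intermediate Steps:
O(H, p) = p + p² (O(H, p) = p² + p = p + p²)
G(-8, 20) - O(-4, -55) = (-8 - 1*20) - (-55)*(1 - 55) = (-8 - 20) - (-55)*(-54) = -28 - 1*2970 = -28 - 2970 = -2998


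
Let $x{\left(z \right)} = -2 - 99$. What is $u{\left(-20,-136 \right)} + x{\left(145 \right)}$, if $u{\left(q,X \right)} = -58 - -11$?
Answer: $-148$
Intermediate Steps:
$x{\left(z \right)} = -101$
$u{\left(q,X \right)} = -47$ ($u{\left(q,X \right)} = -58 + 11 = -47$)
$u{\left(-20,-136 \right)} + x{\left(145 \right)} = -47 - 101 = -148$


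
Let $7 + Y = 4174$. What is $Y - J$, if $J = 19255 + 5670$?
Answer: $-20758$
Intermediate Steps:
$J = 24925$
$Y = 4167$ ($Y = -7 + 4174 = 4167$)
$Y - J = 4167 - 24925 = -20758$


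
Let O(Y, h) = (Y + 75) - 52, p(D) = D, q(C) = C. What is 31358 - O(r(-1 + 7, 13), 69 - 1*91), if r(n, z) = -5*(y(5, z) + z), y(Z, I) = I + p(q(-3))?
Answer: 31450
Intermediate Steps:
y(Z, I) = -3 + I (y(Z, I) = I - 3 = -3 + I)
r(n, z) = 15 - 10*z (r(n, z) = -5*((-3 + z) + z) = -5*(-3 + 2*z) = 15 - 10*z)
O(Y, h) = 23 + Y (O(Y, h) = (75 + Y) - 52 = 23 + Y)
31358 - O(r(-1 + 7, 13), 69 - 1*91) = 31358 - (23 + (15 - 10*13)) = 31358 - (23 + (15 - 130)) = 31358 - (23 - 115) = 31358 - 1*(-92) = 31358 + 92 = 31450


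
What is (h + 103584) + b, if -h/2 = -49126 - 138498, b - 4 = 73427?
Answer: 552263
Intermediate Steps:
b = 73431 (b = 4 + 73427 = 73431)
h = 375248 (h = -2*(-49126 - 138498) = -2*(-187624) = 375248)
(h + 103584) + b = (375248 + 103584) + 73431 = 478832 + 73431 = 552263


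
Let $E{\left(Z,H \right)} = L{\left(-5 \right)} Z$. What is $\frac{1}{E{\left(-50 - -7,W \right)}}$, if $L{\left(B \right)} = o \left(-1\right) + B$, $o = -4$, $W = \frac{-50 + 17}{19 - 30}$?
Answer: $\frac{1}{43} \approx 0.023256$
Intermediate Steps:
$W = 3$ ($W = - \frac{33}{-11} = \left(-33\right) \left(- \frac{1}{11}\right) = 3$)
$L{\left(B \right)} = 4 + B$ ($L{\left(B \right)} = \left(-4\right) \left(-1\right) + B = 4 + B$)
$E{\left(Z,H \right)} = - Z$ ($E{\left(Z,H \right)} = \left(4 - 5\right) Z = - Z$)
$\frac{1}{E{\left(-50 - -7,W \right)}} = \frac{1}{\left(-1\right) \left(-50 - -7\right)} = \frac{1}{\left(-1\right) \left(-50 + 7\right)} = \frac{1}{\left(-1\right) \left(-43\right)} = \frac{1}{43}$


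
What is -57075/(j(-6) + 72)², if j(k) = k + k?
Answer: -761/48 ≈ -15.854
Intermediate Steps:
j(k) = 2*k
-57075/(j(-6) + 72)² = -57075/(2*(-6) + 72)² = -57075/(-12 + 72)² = -57075/(60²) = -57075/3600 = -57075*1/3600 = -761/48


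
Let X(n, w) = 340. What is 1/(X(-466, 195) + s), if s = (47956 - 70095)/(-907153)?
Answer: 69781/23727243 ≈ 0.0029410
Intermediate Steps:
s = 1703/69781 (s = -22139*(-1/907153) = 1703/69781 ≈ 0.024405)
1/(X(-466, 195) + s) = 1/(340 + 1703/69781) = 1/(23727243/69781) = 69781/23727243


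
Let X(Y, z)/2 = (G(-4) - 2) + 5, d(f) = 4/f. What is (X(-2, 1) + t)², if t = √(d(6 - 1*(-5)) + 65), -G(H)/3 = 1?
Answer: 719/11 ≈ 65.364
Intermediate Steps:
G(H) = -3 (G(H) = -3*1 = -3)
X(Y, z) = 0 (X(Y, z) = 2*((-3 - 2) + 5) = 2*(-5 + 5) = 2*0 = 0)
t = √7909/11 (t = √(4/(6 - 1*(-5)) + 65) = √(4/(6 + 5) + 65) = √(4/11 + 65) = √(719/11) = √7909/11 ≈ 8.0848)
(X(-2, 1) + t)² = (0 + √7909/11)² = (√7909/11)² = 719/11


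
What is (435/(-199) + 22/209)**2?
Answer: 61889689/14295961 ≈ 4.3292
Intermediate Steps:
(435/(-199) + 22/209)**2 = (435*(-1/199) + 22*(1/209))**2 = (-435/199 + 2/19)**2 = (-7867/3781)**2 = 61889689/14295961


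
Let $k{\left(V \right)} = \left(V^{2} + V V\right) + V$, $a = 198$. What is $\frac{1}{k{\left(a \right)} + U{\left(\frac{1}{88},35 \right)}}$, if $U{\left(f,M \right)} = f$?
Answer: $\frac{88}{6917329} \approx 1.2722 \cdot 10^{-5}$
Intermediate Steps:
$k{\left(V \right)} = V + 2 V^{2}$ ($k{\left(V \right)} = \left(V^{2} + V^{2}\right) + V = 2 V^{2} + V = V + 2 V^{2}$)
$\frac{1}{k{\left(a \right)} + U{\left(\frac{1}{88},35 \right)}} = \frac{1}{198 \left(1 + 2 \cdot 198\right) + \frac{1}{88}} = \frac{1}{198 \left(1 + 396\right) + \frac{1}{88}} = \frac{1}{198 \cdot 397 + \frac{1}{88}} = \frac{1}{78606 + \frac{1}{88}} = \frac{1}{\frac{6917329}{88}} = \frac{88}{6917329}$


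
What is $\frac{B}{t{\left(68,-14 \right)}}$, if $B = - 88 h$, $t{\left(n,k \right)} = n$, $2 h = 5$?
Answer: $- \frac{55}{17} \approx -3.2353$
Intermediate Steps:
$h = \frac{5}{2}$ ($h = \frac{1}{2} \cdot 5 = \frac{5}{2} \approx 2.5$)
$B = -220$ ($B = \left(-88\right) \frac{5}{2} = -220$)
$\frac{B}{t{\left(68,-14 \right)}} = - \frac{220}{68} = \left(-220\right) \frac{1}{68} = - \frac{55}{17}$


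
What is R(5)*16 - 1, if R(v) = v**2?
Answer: 399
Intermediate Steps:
R(5)*16 - 1 = 5**2*16 - 1 = 25*16 - 1 = 400 - 1 = 399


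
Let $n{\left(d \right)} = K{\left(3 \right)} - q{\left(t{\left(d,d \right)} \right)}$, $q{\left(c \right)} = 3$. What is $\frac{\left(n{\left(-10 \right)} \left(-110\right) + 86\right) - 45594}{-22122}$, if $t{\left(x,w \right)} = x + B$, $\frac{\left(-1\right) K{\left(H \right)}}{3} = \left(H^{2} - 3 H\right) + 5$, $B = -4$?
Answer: $\frac{21764}{11061} \approx 1.9676$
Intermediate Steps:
$K{\left(H \right)} = -15 - 3 H^{2} + 9 H$ ($K{\left(H \right)} = - 3 \left(\left(H^{2} - 3 H\right) + 5\right) = - 3 \left(5 + H^{2} - 3 H\right) = -15 - 3 H^{2} + 9 H$)
$t{\left(x,w \right)} = -4 + x$ ($t{\left(x,w \right)} = x - 4 = -4 + x$)
$n{\left(d \right)} = -18$ ($n{\left(d \right)} = \left(-15 - 3 \cdot 3^{2} + 9 \cdot 3\right) - 3 = \left(-15 - 27 + 27\right) - 3 = -15 - 3 = -18$)
$\frac{\left(n{\left(-10 \right)} \left(-110\right) + 86\right) - 45594}{-22122} = \frac{\left(\left(-18\right) \left(-110\right) + 86\right) - 45594}{-22122} = \left(\left(1980 + 86\right) - 45594\right) \left(- \frac{1}{22122}\right) = \left(2066 - 45594\right) \left(- \frac{1}{22122}\right) = \left(-43528\right) \left(- \frac{1}{22122}\right) = \frac{21764}{11061}$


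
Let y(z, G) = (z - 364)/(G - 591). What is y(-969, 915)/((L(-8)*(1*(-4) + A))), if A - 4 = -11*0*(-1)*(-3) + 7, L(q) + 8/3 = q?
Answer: 1333/24192 ≈ 0.055101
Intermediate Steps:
L(q) = -8/3 + q
y(z, G) = (-364 + z)/(-591 + G)
A = 11 (A = 4 + (-11*0*(-1)*(-3) + 7) = 4 + (-0*(-3) + 7) = 4 + (-11*0 + 7) = 4 + (0 + 7) = 4 + 7 = 11)
y(-969, 915)/((L(-8)*(1*(-4) + A))) = ((-364 - 969)/(-591 + 915))/(((-8/3 - 8)*(1*(-4) + 11))) = (-1333/324)/((-32*(-4 + 11)/3)) = ((1/324)*(-1333))/((-32/3*7)) = -1333/(324*(-224/3)) = -1333/324*(-3/224) = 1333/24192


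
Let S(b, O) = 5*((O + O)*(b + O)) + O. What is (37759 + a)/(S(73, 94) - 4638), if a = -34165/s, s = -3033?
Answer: 28639303/115584597 ≈ 0.24778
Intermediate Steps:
S(b, O) = O + 10*O*(O + b) (S(b, O) = 5*((2*O)*(O + b)) + O = 5*(2*O*(O + b)) + O = 10*O*(O + b) + O = O + 10*O*(O + b))
a = 34165/3033 (a = -34165/(-3033) = -34165*(-1/3033) = 34165/3033 ≈ 11.264)
(37759 + a)/(S(73, 94) - 4638) = (37759 + 34165/3033)/(94*(1 + 10*94 + 10*73) - 4638) = 114557212/(3033*(94*(1 + 940 + 730) - 4638)) = 114557212/(3033*(94*1671 - 4638)) = 114557212/(3033*(157074 - 4638)) = (114557212/3033)/152436 = (114557212/3033)*(1/152436) = 28639303/115584597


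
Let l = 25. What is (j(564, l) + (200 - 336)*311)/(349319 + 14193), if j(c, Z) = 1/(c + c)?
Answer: -47709887/410041536 ≈ -0.11635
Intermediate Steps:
j(c, Z) = 1/(2*c)
(j(564, l) + (200 - 336)*311)/(349319 + 14193) = ((½)/564 + (200 - 336)*311)/(349319 + 14193) = ((½)*(1/564) - 136*311)/363512 = (1/1128 - 42296)*(1/363512) = -47709887/1128*1/363512 = -47709887/410041536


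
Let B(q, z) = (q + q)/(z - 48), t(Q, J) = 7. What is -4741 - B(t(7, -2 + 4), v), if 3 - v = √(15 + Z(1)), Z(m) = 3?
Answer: -1057173/223 - 14*√2/669 ≈ -4740.7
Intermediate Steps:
v = 3 - 3*√2 (v = 3 - √(15 + 3) = 3 - √18 = 3 - 3*√2 ≈ -1.2426)
B(q, z) = 2*q/(-48 + z) (B(q, z) = (2*q)/(-48 + z) = 2*q/(-48 + z))
-4741 - B(t(7, -2 + 4), v) = -4741 - 2*7/(-48 + (3 - 3*√2)) = -4741 - 2*7/(-45 - 3*√2) = -4741 - 14/(-45 - 3*√2)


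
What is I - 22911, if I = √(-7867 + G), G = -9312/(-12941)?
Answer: -22911 + I*√1317361900435/12941 ≈ -22911.0 + 88.692*I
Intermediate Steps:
G = 9312/12941 (G = -9312*(-1/12941) = 9312/12941 ≈ 0.71957)
I = I*√1317361900435/12941 (I = √(-7867 + 9312/12941) = √(-101797535/12941) = I*√1317361900435/12941 ≈ 88.692*I)
I - 22911 = I*√1317361900435/12941 - 22911 = -22911 + I*√1317361900435/12941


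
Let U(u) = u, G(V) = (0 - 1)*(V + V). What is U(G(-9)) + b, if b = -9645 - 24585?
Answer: -34212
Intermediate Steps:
b = -34230
G(V) = -2*V
U(G(-9)) + b = -2*(-9) - 34230 = 18 - 34230 = -34212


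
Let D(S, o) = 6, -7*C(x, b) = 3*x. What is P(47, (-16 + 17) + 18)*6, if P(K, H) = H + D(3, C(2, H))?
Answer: 150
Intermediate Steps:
C(x, b) = -3*x/7
P(K, H) = 6 + H (P(K, H) = H + 6 = 6 + H)
P(47, (-16 + 17) + 18)*6 = (6 + ((-16 + 17) + 18))*6 = (6 + (1 + 18))*6 = (6 + 19)*6 = 25*6 = 150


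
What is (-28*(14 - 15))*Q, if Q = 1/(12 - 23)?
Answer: -28/11 ≈ -2.5455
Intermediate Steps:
Q = -1/11 (Q = 1/(-11) = -1/11 ≈ -0.090909)
(-28*(14 - 15))*Q = -28*(14 - 15)*(-1/11) = -28*(-1)*(-1/11) = 28*(-1/11) = -28/11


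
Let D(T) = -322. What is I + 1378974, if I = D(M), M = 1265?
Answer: 1378652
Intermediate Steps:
I = -322
I + 1378974 = -322 + 1378974 = 1378652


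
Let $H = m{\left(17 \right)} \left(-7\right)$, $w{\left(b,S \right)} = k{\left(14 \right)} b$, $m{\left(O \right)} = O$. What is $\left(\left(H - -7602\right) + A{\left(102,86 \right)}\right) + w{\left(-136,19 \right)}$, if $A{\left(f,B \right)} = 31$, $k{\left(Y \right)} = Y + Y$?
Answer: $3706$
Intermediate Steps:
$k{\left(Y \right)} = 2 Y$
$w{\left(b,S \right)} = 28 b$ ($w{\left(b,S \right)} = 2 \cdot 14 b = 28 b$)
$H = -119$ ($H = 17 \left(-7\right) = -119$)
$\left(\left(H - -7602\right) + A{\left(102,86 \right)}\right) + w{\left(-136,19 \right)} = \left(\left(-119 - -7602\right) + 31\right) + 28 \left(-136\right) = \left(\left(-119 + 7602\right) + 31\right) - 3808 = \left(7483 + 31\right) - 3808 = 7514 - 3808 = 3706$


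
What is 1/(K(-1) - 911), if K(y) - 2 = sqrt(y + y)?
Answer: -909/826283 - I*sqrt(2)/826283 ≈ -0.0011001 - 1.7115e-6*I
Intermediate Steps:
K(y) = 2 + sqrt(2)*sqrt(y) (K(y) = 2 + sqrt(y + y) = 2 + sqrt(2*y) = 2 + sqrt(2)*sqrt(y))
1/(K(-1) - 911) = 1/((2 + sqrt(2)*sqrt(-1)) - 911) = 1/((2 + sqrt(2)*I) - 911) = 1/((2 + I*sqrt(2)) - 911) = 1/(-909 + I*sqrt(2))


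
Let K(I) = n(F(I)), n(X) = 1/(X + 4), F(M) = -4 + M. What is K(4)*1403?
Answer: 1403/4 ≈ 350.75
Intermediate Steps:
n(X) = 1/(4 + X)
K(I) = 1/I (K(I) = 1/(4 + (-4 + I)) = 1/I)
K(4)*1403 = 1403/4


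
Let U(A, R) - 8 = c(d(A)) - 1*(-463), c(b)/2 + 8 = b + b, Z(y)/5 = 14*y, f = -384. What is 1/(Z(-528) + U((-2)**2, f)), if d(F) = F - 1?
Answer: -1/36493 ≈ -2.7403e-5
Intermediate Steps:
d(F) = -1 + F
Z(y) = 70*y (Z(y) = 5*(14*y) = 70*y)
c(b) = -16 + 4*b (c(b) = -16 + 2*(b + b) = -16 + 2*(2*b) = -16 + 4*b)
U(A, R) = 451 + 4*A (U(A, R) = 8 + ((-16 + 4*(-1 + A)) - 1*(-463)) = 8 + ((-16 + (-4 + 4*A)) + 463) = 8 + ((-20 + 4*A) + 463) = 8 + (443 + 4*A) = 451 + 4*A)
1/(Z(-528) + U((-2)**2, f)) = 1/(70*(-528) + (451 + 4*(-2)**2)) = 1/(-36960 + (451 + 4*4)) = 1/(-36960 + (451 + 16)) = 1/(-36960 + 467) = 1/(-36493) = -1/36493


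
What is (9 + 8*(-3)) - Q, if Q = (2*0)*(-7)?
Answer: -15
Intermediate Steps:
Q = 0 (Q = 0*(-7) = 0)
(9 + 8*(-3)) - Q = (9 + 8*(-3)) - 1*0 = (9 - 24) + 0 = -15 + 0 = -15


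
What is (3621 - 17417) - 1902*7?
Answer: -27110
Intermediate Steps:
(3621 - 17417) - 1902*7 = -13796 - 13314 = -27110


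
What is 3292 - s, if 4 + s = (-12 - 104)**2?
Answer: -10160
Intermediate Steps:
s = 13452 (s = -4 + (-12 - 104)**2 = -4 + (-116)**2 = -4 + 13456 = 13452)
3292 - s = 3292 - 1*13452 = 3292 - 13452 = -10160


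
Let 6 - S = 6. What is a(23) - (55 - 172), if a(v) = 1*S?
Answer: 117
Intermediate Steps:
S = 0 (S = 6 - 1*6 = 6 - 6 = 0)
a(v) = 0 (a(v) = 1*0 = 0)
a(23) - (55 - 172) = 0 - (55 - 172) = 0 - 1*(-117) = 0 + 117 = 117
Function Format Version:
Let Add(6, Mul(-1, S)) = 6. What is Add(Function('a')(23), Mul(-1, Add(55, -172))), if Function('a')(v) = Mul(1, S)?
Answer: 117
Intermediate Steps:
S = 0 (S = Add(6, Mul(-1, 6)) = Add(6, -6) = 0)
Function('a')(v) = 0 (Function('a')(v) = Mul(1, 0) = 0)
Add(Function('a')(23), Mul(-1, Add(55, -172))) = Add(0, Mul(-1, Add(55, -172))) = Add(0, Mul(-1, -117)) = Add(0, 117) = 117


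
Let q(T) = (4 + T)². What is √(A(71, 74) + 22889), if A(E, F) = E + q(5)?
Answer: √23041 ≈ 151.79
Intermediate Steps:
A(E, F) = 81 + E (A(E, F) = E + (4 + 5)² = E + 9² = E + 81 = 81 + E)
√(A(71, 74) + 22889) = √((81 + 71) + 22889) = √(152 + 22889) = √23041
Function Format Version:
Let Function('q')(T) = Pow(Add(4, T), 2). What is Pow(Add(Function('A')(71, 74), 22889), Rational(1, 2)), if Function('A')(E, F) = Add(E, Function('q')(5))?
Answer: Pow(23041, Rational(1, 2)) ≈ 151.79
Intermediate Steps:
Function('A')(E, F) = Add(81, E) (Function('A')(E, F) = Add(E, Pow(Add(4, 5), 2)) = Add(E, Pow(9, 2)) = Add(E, 81) = Add(81, E))
Pow(Add(Function('A')(71, 74), 22889), Rational(1, 2)) = Pow(Add(Add(81, 71), 22889), Rational(1, 2)) = Pow(Add(152, 22889), Rational(1, 2)) = Pow(23041, Rational(1, 2))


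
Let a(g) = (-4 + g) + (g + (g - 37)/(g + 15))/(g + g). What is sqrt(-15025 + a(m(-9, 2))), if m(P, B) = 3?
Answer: I*sqrt(1217091)/9 ≈ 122.58*I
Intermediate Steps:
a(g) = -4 + g + (g + (-37 + g)/(15 + g))/(2*g) (a(g) = (-4 + g) + (g + (-37 + g)/(15 + g))/((2*g)) = (-4 + g) + (g + (-37 + g)/(15 + g))*(1/(2*g)) = (-4 + g) + (g + (-37 + g)/(15 + g))/(2*g) = -4 + g + (g + (-37 + g)/(15 + g))/(2*g))
sqrt(-15025 + a(m(-9, 2))) = sqrt(-15025 + (1/2)*(-37 - 104*3 + 2*3**3 + 23*3**2)/(3*(15 + 3))) = sqrt(-15025 + (1/2)*(1/3)*(-37 - 312 + 2*27 + 23*9)/18) = sqrt(-15025 + (1/2)*(1/3)*(1/18)*(-37 - 312 + 54 + 207)) = sqrt(-15025 + (1/2)*(1/3)*(1/18)*(-88)) = sqrt(-15025 - 22/27) = sqrt(-405697/27) = I*sqrt(1217091)/9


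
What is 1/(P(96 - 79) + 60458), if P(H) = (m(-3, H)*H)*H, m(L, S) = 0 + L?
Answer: 1/59591 ≈ 1.6781e-5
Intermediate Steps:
m(L, S) = L
P(H) = -3*H² (P(H) = (-3*H)*H = -3*H²)
1/(P(96 - 79) + 60458) = 1/(-3*(96 - 79)² + 60458) = 1/(-3*17² + 60458) = 1/(-3*289 + 60458) = 1/(-867 + 60458) = 1/59591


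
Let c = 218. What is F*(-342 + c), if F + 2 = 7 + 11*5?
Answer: -7440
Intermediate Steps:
F = 60 (F = -2 + (7 + 11*5) = -2 + (7 + 55) = -2 + 62 = 60)
F*(-342 + c) = 60*(-342 + 218) = 60*(-124) = -7440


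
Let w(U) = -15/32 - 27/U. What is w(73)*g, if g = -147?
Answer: 287973/2336 ≈ 123.28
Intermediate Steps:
w(U) = -15/32 - 27/U (w(U) = -15*1/32 - 27/U = -15/32 - 27/U)
w(73)*g = (-15/32 - 27/73)*(-147) = -1959/2336*(-147) = 287973/2336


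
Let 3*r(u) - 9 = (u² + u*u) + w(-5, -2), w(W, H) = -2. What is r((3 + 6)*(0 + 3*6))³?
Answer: 144661785187375/27 ≈ 5.3578e+12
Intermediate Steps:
r(u) = 7/3 + 2*u²/3 (r(u) = 3 + ((u² + u*u) - 2)/3 = 3 + ((u² + u²) - 2)/3 = 3 + (2*u² - 2)/3 = 3 + (-2 + 2*u²)/3 = 3 + (-⅔ + 2*u²/3) = 7/3 + 2*u²/3)
r((3 + 6)*(0 + 3*6))³ = (7/3 + 2*((3 + 6)*(0 + 3*6))²/3)³ = (7/3 + 2*(9*(0 + 18))²/3)³ = (7/3 + 2*(9*18)²/3)³ = (7/3 + (⅔)*162²)³ = (7/3 + (⅔)*26244)³ = (7/3 + 17496)³ = (52495/3)³ = 144661785187375/27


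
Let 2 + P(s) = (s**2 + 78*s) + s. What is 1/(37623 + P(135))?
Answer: 1/66511 ≈ 1.5035e-5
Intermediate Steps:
P(s) = -2 + s**2 + 79*s (P(s) = -2 + ((s**2 + 78*s) + s) = -2 + (s**2 + 79*s) = -2 + s**2 + 79*s)
1/(37623 + P(135)) = 1/(37623 + (-2 + 135**2 + 79*135)) = 1/(37623 + (-2 + 18225 + 10665)) = 1/(37623 + 28888) = 1/66511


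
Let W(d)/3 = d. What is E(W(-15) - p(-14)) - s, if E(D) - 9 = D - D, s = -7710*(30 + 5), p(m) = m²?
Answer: 269859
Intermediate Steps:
W(d) = 3*d
s = -269850 (s = -7710*35 = -269850)
E(D) = 9 (E(D) = 9 + (D - D) = 9 + 0 = 9)
E(W(-15) - p(-14)) - s = 9 - 1*(-269850) = 9 + 269850 = 269859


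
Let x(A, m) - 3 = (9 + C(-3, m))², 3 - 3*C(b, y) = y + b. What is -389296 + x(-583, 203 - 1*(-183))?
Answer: -3379028/9 ≈ -3.7545e+5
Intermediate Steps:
C(b, y) = 1 - b/3 - y/3 (C(b, y) = 1 - (y + b)/3 = 1 - (b + y)/3 = 1 + (-b/3 - y/3) = 1 - b/3 - y/3)
x(A, m) = 3 + (11 - m/3)² (x(A, m) = 3 + (9 + (1 - ⅓*(-3) - m/3))² = 3 + (9 + (1 + 1 - m/3))² = 3 + (9 + (2 - m/3))² = 3 + (11 - m/3)²)
-389296 + x(-583, 203 - 1*(-183)) = -389296 + (3 + (-33 + (203 - 1*(-183)))²/9) = -389296 + (3 + (-33 + (203 + 183))²/9) = -389296 + (3 + (-33 + 386)²/9) = -389296 + (3 + (⅑)*353²) = -389296 + (3 + (⅑)*124609) = -389296 + (3 + 124609/9) = -389296 + 124636/9 = -3379028/9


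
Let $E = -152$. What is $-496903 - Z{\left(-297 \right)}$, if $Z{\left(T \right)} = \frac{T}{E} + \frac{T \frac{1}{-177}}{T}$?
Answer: $- \frac{13368730729}{26904} \approx -4.9691 \cdot 10^{5}$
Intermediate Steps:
$Z{\left(T \right)} = - \frac{1}{177} - \frac{T}{152}$ ($Z{\left(T \right)} = \frac{T}{-152} + \frac{T \frac{1}{-177}}{T} = T \left(- \frac{1}{152}\right) + \frac{T \left(- \frac{1}{177}\right)}{T} = - \frac{T}{152} + \frac{\left(- \frac{1}{177}\right) T}{T} = - \frac{T}{152} - \frac{1}{177} = - \frac{1}{177} - \frac{T}{152}$)
$-496903 - Z{\left(-297 \right)} = -496903 - \left(- \frac{1}{177} - - \frac{297}{152}\right) = -496903 - \left(- \frac{1}{177} + \frac{297}{152}\right) = -496903 - \frac{52417}{26904} = - \frac{13368730729}{26904}$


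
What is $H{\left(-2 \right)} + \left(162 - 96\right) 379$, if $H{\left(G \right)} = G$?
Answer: $25012$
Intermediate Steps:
$H{\left(-2 \right)} + \left(162 - 96\right) 379 = -2 + \left(162 - 96\right) 379 = -2 + 66 \cdot 379 = -2 + 25014 = 25012$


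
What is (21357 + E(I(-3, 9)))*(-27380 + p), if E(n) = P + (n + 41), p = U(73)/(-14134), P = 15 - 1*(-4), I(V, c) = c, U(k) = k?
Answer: -4145813082009/7067 ≈ -5.8664e+8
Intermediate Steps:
P = 19 (P = 15 + 4 = 19)
p = -73/14134 (p = 73/(-14134) = 73*(-1/14134) = -73/14134 ≈ -0.0051648)
E(n) = 60 + n (E(n) = 19 + (n + 41) = 19 + (41 + n) = 60 + n)
(21357 + E(I(-3, 9)))*(-27380 + p) = (21357 + (60 + 9))*(-27380 - 73/14134) = (21357 + 69)*(-386988993/14134) = 21426*(-386988993/14134) = -4145813082009/7067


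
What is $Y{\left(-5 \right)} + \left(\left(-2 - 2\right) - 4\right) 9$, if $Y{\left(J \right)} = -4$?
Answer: $-76$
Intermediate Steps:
$Y{\left(-5 \right)} + \left(\left(-2 - 2\right) - 4\right) 9 = -4 + \left(\left(-2 - 2\right) - 4\right) 9 = -4 + \left(-4 - 4\right) 9 = -4 - 72 = -76$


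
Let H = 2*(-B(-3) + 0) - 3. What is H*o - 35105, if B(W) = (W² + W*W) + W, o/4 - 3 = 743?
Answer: -133577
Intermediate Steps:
o = 2984 (o = 12 + 4*743 = 12 + 2972 = 2984)
B(W) = W + 2*W² (B(W) = (W² + W²) + W = 2*W² + W = W + 2*W²)
H = -33 (H = 2*(-(-3)*(1 + 2*(-3)) + 0) - 3 = 2*(-(-3)*(1 - 6) + 0) - 3 = 2*(-(-3)*(-5) + 0) - 3 = 2*(-1*15 + 0) - 3 = 2*(-15 + 0) - 3 = 2*(-15) - 3 = -30 - 3 = -33)
H*o - 35105 = -33*2984 - 35105 = -98472 - 35105 = -133577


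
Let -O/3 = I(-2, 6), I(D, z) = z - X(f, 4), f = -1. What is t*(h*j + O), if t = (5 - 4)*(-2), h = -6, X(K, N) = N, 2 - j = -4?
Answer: 84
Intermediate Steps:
j = 6 (j = 2 - 1*(-4) = 2 + 4 = 6)
I(D, z) = -4 + z (I(D, z) = z - 1*4 = z - 4 = -4 + z)
O = -6 (O = -3*(-4 + 6) = -3*2 = -6)
t = -2 (t = 1*(-2) = -2)
t*(h*j + O) = -2*(-6*6 - 6) = -2*(-36 - 6) = -2*(-42) = 84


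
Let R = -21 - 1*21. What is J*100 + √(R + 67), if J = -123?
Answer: -12295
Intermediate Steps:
R = -42 (R = -21 - 21 = -42)
J*100 + √(R + 67) = -123*100 + √(-42 + 67) = -12300 + √25 = -12300 + 5 = -12295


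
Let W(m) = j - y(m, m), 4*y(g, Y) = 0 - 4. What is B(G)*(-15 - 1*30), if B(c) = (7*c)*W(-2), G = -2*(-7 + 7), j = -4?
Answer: 0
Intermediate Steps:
G = 0 (G = -2*0 = 0)
y(g, Y) = -1 (y(g, Y) = (0 - 4)/4 = (1/4)*(-4) = -1)
W(m) = -3 (W(m) = -4 - 1*(-1) = -4 + 1 = -3)
B(c) = -21*c (B(c) = (7*c)*(-3) = -21*c)
B(G)*(-15 - 1*30) = (-21*0)*(-15 - 1*30) = 0*(-15 - 30) = 0*(-45) = 0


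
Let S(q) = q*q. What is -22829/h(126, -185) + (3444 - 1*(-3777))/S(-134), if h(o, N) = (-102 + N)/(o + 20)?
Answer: 59850030931/5153372 ≈ 11614.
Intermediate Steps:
S(q) = q²
h(o, N) = (-102 + N)/(20 + o)
-22829/h(126, -185) + (3444 - 1*(-3777))/S(-134) = -22829*(20 + 126)/(-102 - 185) + (3444 - 1*(-3777))/((-134)²) = -22829/(-287/146) + (3444 + 3777)/17956 = -22829/((1/146)*(-287)) + 7221*(1/17956) = -22829/(-287/146) + 7221/17956 = -22829*(-146/287) + 7221/17956 = 3333034/287 + 7221/17956 = 59850030931/5153372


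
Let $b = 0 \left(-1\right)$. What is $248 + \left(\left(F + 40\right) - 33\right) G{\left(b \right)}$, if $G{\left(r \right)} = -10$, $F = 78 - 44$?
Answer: $-162$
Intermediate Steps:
$b = 0$
$F = 34$
$248 + \left(\left(F + 40\right) - 33\right) G{\left(b \right)} = 248 + \left(\left(34 + 40\right) - 33\right) \left(-10\right) = 248 + \left(74 - 33\right) \left(-10\right) = 248 + 41 \left(-10\right) = 248 - 410 = -162$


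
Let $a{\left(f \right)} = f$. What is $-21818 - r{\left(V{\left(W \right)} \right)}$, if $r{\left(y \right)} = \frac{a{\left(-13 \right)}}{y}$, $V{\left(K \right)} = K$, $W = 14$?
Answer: $- \frac{305439}{14} \approx -21817.0$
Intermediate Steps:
$r{\left(y \right)} = - \frac{13}{y}$
$-21818 - r{\left(V{\left(W \right)} \right)} = -21818 - - \frac{13}{14} = -21818 + \frac{13}{14} = - \frac{305439}{14}$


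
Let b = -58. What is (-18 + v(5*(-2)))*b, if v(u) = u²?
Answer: -4756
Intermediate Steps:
(-18 + v(5*(-2)))*b = (-18 + (5*(-2))²)*(-58) = (-18 + (-10)²)*(-58) = (-18 + 100)*(-58) = 82*(-58) = -4756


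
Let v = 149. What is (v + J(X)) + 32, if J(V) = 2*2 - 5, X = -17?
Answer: 180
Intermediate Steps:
J(V) = -1 (J(V) = 4 - 5 = -1)
(v + J(X)) + 32 = (149 - 1) + 32 = 148 + 32 = 180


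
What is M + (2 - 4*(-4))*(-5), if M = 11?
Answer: -79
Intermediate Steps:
M + (2 - 4*(-4))*(-5) = 11 + (2 - 4*(-4))*(-5) = 11 + (2 + 16)*(-5) = 11 + 18*(-5) = 11 - 90 = -79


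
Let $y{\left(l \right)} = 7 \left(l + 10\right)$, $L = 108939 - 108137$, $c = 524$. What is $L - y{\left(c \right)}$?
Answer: $-2936$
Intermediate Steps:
$L = 802$ ($L = 108939 - 108137 = 802$)
$y{\left(l \right)} = 70 + 7 l$ ($y{\left(l \right)} = 7 \left(10 + l\right) = 70 + 7 l$)
$L - y{\left(c \right)} = 802 - \left(70 + 7 \cdot 524\right) = 802 - \left(70 + 3668\right) = 802 - 3738 = -2936$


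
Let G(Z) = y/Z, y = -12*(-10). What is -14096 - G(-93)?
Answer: -436936/31 ≈ -14095.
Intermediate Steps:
y = 120
G(Z) = 120/Z
-14096 - G(-93) = -14096 - 120/(-93) = -14096 - 120*(-1)/93 = -14096 - 1*(-40/31) = -14096 + 40/31 = -436936/31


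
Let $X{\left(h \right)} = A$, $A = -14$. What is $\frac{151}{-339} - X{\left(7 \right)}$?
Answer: $\frac{4595}{339} \approx 13.555$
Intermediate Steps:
$X{\left(h \right)} = -14$
$\frac{151}{-339} - X{\left(7 \right)} = \frac{151}{-339} - -14 = 151 \left(- \frac{1}{339}\right) + 14 = - \frac{151}{339} + 14 = \frac{4595}{339}$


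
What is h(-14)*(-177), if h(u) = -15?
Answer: 2655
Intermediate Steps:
h(-14)*(-177) = -15*(-177) = 2655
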